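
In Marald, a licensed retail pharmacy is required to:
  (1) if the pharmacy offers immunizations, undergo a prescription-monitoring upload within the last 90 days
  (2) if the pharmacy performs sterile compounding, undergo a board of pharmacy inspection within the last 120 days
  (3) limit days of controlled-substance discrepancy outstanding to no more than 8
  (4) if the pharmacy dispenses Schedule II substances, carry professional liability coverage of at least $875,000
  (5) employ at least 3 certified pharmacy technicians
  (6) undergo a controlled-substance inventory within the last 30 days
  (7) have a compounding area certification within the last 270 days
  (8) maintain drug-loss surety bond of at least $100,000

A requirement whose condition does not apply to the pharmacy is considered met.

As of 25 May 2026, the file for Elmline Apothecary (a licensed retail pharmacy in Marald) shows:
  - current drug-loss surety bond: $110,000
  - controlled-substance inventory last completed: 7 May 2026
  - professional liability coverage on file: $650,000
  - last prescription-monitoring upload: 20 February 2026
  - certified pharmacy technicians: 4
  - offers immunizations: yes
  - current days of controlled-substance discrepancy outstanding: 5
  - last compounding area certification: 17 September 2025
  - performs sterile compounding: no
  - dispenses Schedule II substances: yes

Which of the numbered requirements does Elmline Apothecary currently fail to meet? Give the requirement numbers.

1. condition 'offers immunizations' holds; prescription-monitoring upload 94 days ago vs limit 90 → not met
2. condition 'performs sterile compounding' does not hold → requirement n/a → met
3. days of controlled-substance discrepancy outstanding 5 ≤ 8 → met
4. condition 'dispenses Schedule II substances' holds; professional liability coverage $650,000 < $875,000 → not met
5. certified pharmacy technicians 4 ≥ 3 → met
6. controlled-substance inventory 18 days ago vs limit 30 → met
7. compounding area certification 250 days ago vs limit 270 → met
8. drug-loss surety bond $110,000 ≥ $100,000 → met
Not met: 1, 4

1, 4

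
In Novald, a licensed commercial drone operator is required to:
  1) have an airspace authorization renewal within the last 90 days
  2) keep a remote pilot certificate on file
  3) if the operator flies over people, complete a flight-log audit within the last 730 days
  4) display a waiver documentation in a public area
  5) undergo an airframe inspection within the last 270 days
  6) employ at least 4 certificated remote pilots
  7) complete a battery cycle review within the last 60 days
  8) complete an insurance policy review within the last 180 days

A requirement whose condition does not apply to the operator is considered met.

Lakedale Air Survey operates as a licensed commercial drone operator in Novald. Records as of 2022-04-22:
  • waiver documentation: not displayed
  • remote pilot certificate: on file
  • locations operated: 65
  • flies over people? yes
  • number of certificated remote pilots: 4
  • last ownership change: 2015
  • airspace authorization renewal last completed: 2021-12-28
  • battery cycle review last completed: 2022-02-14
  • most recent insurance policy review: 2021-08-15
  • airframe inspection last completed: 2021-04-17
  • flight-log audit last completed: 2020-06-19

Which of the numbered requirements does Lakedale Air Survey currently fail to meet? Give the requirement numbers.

1, 4, 5, 7, 8

1. airspace authorization renewal 115 days ago vs limit 90 → not met
2. remote pilot certificate present → met
3. condition 'flies over people' holds; flight-log audit 672 days ago vs limit 730 → met
4. waiver documentation absent → not met
5. airframe inspection 370 days ago vs limit 270 → not met
6. certificated remote pilots 4 ≥ 4 → met
7. battery cycle review 67 days ago vs limit 60 → not met
8. insurance policy review 250 days ago vs limit 180 → not met
Not met: 1, 4, 5, 7, 8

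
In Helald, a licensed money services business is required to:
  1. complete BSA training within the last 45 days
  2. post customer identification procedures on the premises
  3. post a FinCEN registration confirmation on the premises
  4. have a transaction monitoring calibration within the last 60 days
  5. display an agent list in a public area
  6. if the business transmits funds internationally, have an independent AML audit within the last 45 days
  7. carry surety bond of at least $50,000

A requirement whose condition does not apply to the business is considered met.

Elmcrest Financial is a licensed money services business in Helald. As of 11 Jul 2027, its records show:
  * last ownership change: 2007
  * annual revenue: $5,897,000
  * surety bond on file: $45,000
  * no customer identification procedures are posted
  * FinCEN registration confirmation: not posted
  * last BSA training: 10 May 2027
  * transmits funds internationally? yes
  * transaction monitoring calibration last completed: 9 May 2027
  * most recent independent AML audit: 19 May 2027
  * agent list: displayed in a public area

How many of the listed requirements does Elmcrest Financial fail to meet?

6

1. BSA training 62 days ago vs limit 45 → not met
2. customer identification procedures absent → not met
3. FinCEN registration confirmation absent → not met
4. transaction monitoring calibration 63 days ago vs limit 60 → not met
5. agent list present → met
6. condition 'transmits funds internationally' holds; independent AML audit 53 days ago vs limit 45 → not met
7. surety bond $45,000 < $50,000 → not met
Not met: 6 of 7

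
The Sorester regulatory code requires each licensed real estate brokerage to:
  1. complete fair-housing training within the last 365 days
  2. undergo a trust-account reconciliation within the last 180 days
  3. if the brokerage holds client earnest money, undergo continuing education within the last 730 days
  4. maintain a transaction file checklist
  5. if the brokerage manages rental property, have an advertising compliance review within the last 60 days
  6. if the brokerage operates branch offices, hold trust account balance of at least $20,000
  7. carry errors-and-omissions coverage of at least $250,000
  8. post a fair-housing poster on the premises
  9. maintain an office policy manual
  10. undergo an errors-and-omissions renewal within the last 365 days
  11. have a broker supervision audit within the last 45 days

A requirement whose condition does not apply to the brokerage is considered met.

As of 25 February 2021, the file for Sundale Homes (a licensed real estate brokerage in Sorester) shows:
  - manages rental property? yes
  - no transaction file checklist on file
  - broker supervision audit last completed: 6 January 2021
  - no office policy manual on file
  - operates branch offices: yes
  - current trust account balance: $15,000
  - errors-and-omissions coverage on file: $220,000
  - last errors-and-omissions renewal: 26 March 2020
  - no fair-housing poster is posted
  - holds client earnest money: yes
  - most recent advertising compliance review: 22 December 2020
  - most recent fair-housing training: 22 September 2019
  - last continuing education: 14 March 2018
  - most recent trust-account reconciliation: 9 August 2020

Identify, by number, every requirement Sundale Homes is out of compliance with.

1, 2, 3, 4, 5, 6, 7, 8, 9, 11

1. fair-housing training 522 days ago vs limit 365 → not met
2. trust-account reconciliation 200 days ago vs limit 180 → not met
3. condition 'holds client earnest money' holds; continuing education 1079 days ago vs limit 730 → not met
4. transaction file checklist absent → not met
5. condition 'manages rental property' holds; advertising compliance review 65 days ago vs limit 60 → not met
6. condition 'operates branch offices' holds; trust account balance $15,000 < $20,000 → not met
7. errors-and-omissions coverage $220,000 < $250,000 → not met
8. fair-housing poster absent → not met
9. office policy manual absent → not met
10. errors-and-omissions renewal 336 days ago vs limit 365 → met
11. broker supervision audit 50 days ago vs limit 45 → not met
Not met: 1, 2, 3, 4, 5, 6, 7, 8, 9, 11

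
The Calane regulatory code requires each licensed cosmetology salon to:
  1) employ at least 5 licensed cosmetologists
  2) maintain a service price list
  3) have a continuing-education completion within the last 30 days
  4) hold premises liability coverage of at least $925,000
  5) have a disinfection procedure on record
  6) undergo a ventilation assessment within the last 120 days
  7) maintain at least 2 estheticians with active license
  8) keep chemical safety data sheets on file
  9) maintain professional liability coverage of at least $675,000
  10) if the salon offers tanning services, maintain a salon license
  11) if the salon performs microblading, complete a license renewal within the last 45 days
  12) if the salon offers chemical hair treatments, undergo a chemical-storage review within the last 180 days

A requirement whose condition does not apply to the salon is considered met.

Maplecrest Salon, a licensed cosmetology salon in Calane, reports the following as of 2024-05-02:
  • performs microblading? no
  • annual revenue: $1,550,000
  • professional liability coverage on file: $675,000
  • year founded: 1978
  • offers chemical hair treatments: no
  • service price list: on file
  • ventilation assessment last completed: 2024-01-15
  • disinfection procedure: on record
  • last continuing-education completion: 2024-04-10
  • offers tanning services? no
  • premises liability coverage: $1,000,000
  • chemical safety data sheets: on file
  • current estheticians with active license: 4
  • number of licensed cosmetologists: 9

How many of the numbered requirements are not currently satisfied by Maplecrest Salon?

0

1. licensed cosmetologists 9 ≥ 5 → met
2. service price list present → met
3. continuing-education completion 22 days ago vs limit 30 → met
4. premises liability coverage $1,000,000 ≥ $925,000 → met
5. disinfection procedure present → met
6. ventilation assessment 108 days ago vs limit 120 → met
7. estheticians with active license 4 ≥ 2 → met
8. chemical safety data sheets present → met
9. professional liability coverage $675,000 ≥ $675,000 → met
10. condition 'offers tanning services' does not hold → requirement n/a → met
11. condition 'performs microblading' does not hold → requirement n/a → met
12. condition 'offers chemical hair treatments' does not hold → requirement n/a → met
Not met: 0 of 12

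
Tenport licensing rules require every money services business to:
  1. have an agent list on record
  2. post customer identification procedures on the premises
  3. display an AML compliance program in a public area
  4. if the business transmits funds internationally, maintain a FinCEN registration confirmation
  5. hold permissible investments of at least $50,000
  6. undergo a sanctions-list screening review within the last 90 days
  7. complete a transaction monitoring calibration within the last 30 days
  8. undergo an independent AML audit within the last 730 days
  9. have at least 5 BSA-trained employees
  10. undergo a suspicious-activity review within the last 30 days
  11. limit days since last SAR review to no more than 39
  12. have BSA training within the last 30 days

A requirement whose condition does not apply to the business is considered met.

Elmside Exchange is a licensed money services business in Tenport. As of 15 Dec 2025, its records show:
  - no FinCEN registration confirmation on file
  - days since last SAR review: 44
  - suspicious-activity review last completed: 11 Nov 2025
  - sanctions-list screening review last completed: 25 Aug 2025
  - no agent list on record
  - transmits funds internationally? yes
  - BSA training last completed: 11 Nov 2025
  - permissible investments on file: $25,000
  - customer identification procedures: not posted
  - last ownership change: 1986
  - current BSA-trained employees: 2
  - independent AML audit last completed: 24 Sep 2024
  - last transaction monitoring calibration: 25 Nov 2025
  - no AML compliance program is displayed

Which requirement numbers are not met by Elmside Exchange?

1. agent list absent → not met
2. customer identification procedures absent → not met
3. AML compliance program absent → not met
4. condition 'transmits funds internationally' holds; FinCEN registration confirmation absent → not met
5. permissible investments $25,000 < $50,000 → not met
6. sanctions-list screening review 112 days ago vs limit 90 → not met
7. transaction monitoring calibration 20 days ago vs limit 30 → met
8. independent AML audit 447 days ago vs limit 730 → met
9. BSA-trained employees 2 < 5 → not met
10. suspicious-activity review 34 days ago vs limit 30 → not met
11. days since last SAR review 44 > 39 → not met
12. BSA training 34 days ago vs limit 30 → not met
Not met: 1, 2, 3, 4, 5, 6, 9, 10, 11, 12

1, 2, 3, 4, 5, 6, 9, 10, 11, 12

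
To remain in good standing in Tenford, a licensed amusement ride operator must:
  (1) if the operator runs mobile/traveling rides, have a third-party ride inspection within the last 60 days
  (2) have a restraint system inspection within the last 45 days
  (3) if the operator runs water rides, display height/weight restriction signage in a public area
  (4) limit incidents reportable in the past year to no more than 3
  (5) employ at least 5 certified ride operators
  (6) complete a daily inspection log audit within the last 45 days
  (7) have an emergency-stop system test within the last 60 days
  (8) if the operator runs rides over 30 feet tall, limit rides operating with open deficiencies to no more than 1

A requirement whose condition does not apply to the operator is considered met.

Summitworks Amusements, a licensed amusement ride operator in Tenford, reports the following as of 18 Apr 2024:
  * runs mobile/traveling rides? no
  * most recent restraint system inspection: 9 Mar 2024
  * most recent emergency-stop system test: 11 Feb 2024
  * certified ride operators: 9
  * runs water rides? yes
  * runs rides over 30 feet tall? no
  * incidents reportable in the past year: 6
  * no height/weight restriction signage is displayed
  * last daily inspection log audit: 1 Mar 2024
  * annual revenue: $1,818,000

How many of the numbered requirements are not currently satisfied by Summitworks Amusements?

4

1. condition 'runs mobile/traveling rides' does not hold → requirement n/a → met
2. restraint system inspection 40 days ago vs limit 45 → met
3. condition 'runs water rides' holds; height/weight restriction signage absent → not met
4. incidents reportable in the past year 6 > 3 → not met
5. certified ride operators 9 ≥ 5 → met
6. daily inspection log audit 48 days ago vs limit 45 → not met
7. emergency-stop system test 67 days ago vs limit 60 → not met
8. condition 'runs rides over 30 feet tall' does not hold → requirement n/a → met
Not met: 4 of 8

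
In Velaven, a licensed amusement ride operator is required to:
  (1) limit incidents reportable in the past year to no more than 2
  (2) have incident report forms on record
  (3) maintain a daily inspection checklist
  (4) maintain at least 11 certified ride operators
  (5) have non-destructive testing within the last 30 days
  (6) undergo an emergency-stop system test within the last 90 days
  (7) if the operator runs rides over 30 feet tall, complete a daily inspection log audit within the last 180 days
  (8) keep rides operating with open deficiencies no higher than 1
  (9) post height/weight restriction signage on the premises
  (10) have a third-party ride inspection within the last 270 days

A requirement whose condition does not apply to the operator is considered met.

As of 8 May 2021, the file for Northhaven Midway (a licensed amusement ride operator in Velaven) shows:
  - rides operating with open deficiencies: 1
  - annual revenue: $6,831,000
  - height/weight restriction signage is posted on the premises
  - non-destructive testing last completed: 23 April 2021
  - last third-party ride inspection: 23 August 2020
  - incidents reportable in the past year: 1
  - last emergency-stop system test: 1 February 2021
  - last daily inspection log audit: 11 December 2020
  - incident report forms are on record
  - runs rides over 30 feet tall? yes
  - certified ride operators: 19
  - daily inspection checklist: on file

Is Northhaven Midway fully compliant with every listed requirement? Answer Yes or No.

1. incidents reportable in the past year 1 ≤ 2 → met
2. incident report forms present → met
3. daily inspection checklist present → met
4. certified ride operators 19 ≥ 11 → met
5. non-destructive testing 15 days ago vs limit 30 → met
6. emergency-stop system test 96 days ago vs limit 90 → not met
7. condition 'runs rides over 30 feet tall' holds; daily inspection log audit 148 days ago vs limit 180 → met
8. rides operating with open deficiencies 1 ≤ 1 → met
9. height/weight restriction signage present → met
10. third-party ride inspection 258 days ago vs limit 270 → met
Not met: 6

No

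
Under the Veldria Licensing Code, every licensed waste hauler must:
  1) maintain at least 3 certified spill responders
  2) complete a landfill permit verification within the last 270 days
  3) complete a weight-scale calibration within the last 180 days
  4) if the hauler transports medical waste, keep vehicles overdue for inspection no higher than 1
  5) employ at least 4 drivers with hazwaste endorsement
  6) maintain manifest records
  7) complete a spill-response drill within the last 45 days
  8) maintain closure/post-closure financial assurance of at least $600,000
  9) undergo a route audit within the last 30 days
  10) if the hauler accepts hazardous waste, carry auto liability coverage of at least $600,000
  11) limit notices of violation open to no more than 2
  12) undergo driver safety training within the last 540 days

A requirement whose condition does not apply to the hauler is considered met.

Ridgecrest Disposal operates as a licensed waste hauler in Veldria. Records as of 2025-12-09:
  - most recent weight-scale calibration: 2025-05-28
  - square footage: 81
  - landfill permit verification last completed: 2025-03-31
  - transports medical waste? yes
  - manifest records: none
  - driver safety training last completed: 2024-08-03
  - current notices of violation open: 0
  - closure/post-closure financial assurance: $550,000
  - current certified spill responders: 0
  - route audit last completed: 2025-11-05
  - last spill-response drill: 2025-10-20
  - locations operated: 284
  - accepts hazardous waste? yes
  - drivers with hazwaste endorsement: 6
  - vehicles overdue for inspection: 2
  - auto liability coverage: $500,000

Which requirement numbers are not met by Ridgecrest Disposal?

1, 3, 4, 6, 7, 8, 9, 10

1. certified spill responders 0 < 3 → not met
2. landfill permit verification 253 days ago vs limit 270 → met
3. weight-scale calibration 195 days ago vs limit 180 → not met
4. condition 'transports medical waste' holds; vehicles overdue for inspection 2 > 1 → not met
5. drivers with hazwaste endorsement 6 ≥ 4 → met
6. manifest records absent → not met
7. spill-response drill 50 days ago vs limit 45 → not met
8. closure/post-closure financial assurance $550,000 < $600,000 → not met
9. route audit 34 days ago vs limit 30 → not met
10. condition 'accepts hazardous waste' holds; auto liability coverage $500,000 < $600,000 → not met
11. notices of violation open 0 ≤ 2 → met
12. driver safety training 493 days ago vs limit 540 → met
Not met: 1, 3, 4, 6, 7, 8, 9, 10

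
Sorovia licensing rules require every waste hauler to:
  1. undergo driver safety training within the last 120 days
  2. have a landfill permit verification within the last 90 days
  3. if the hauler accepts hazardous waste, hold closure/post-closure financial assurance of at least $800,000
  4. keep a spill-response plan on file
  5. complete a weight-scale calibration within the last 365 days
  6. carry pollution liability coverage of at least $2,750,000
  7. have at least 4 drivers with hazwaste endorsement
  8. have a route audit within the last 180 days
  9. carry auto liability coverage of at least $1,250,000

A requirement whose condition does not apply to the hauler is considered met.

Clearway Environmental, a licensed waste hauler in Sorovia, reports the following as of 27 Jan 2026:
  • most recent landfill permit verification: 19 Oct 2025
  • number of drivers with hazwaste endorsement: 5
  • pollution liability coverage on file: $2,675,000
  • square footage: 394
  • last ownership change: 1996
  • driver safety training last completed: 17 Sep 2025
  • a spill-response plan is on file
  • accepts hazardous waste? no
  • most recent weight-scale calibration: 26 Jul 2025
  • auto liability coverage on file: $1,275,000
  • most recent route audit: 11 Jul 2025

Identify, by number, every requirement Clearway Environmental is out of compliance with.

1. driver safety training 132 days ago vs limit 120 → not met
2. landfill permit verification 100 days ago vs limit 90 → not met
3. condition 'accepts hazardous waste' does not hold → requirement n/a → met
4. spill-response plan present → met
5. weight-scale calibration 185 days ago vs limit 365 → met
6. pollution liability coverage $2,675,000 < $2,750,000 → not met
7. drivers with hazwaste endorsement 5 ≥ 4 → met
8. route audit 200 days ago vs limit 180 → not met
9. auto liability coverage $1,275,000 ≥ $1,250,000 → met
Not met: 1, 2, 6, 8

1, 2, 6, 8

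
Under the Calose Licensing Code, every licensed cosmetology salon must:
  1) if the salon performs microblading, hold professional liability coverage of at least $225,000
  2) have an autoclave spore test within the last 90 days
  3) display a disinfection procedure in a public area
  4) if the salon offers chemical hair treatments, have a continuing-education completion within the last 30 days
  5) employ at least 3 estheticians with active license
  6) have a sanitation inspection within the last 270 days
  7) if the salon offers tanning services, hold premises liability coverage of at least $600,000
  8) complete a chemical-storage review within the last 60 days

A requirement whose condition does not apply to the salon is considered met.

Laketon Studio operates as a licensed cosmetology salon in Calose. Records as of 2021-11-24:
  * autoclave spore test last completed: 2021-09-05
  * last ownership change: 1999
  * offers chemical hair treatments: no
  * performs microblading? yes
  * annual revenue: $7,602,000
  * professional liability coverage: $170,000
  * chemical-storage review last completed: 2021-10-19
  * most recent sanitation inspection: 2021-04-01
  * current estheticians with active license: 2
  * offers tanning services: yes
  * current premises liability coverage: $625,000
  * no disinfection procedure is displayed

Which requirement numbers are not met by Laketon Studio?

1. condition 'performs microblading' holds; professional liability coverage $170,000 < $225,000 → not met
2. autoclave spore test 80 days ago vs limit 90 → met
3. disinfection procedure absent → not met
4. condition 'offers chemical hair treatments' does not hold → requirement n/a → met
5. estheticians with active license 2 < 3 → not met
6. sanitation inspection 237 days ago vs limit 270 → met
7. condition 'offers tanning services' holds; premises liability coverage $625,000 ≥ $600,000 → met
8. chemical-storage review 36 days ago vs limit 60 → met
Not met: 1, 3, 5

1, 3, 5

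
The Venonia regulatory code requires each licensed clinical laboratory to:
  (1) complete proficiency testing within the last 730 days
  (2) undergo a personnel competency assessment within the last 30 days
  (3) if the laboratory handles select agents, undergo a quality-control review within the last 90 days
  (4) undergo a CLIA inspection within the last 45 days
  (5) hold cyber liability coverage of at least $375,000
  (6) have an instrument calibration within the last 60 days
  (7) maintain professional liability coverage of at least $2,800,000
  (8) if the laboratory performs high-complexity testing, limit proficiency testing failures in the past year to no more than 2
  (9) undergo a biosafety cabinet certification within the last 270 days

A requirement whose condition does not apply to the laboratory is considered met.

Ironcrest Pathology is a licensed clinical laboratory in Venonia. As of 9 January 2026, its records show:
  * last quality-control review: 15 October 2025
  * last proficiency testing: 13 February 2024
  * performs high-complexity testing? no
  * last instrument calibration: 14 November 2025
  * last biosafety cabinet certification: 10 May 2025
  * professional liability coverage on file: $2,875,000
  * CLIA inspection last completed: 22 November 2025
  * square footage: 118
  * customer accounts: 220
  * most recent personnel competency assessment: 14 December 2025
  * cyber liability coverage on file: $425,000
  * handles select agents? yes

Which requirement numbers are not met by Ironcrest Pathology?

1. proficiency testing 696 days ago vs limit 730 → met
2. personnel competency assessment 26 days ago vs limit 30 → met
3. condition 'handles select agents' holds; quality-control review 86 days ago vs limit 90 → met
4. CLIA inspection 48 days ago vs limit 45 → not met
5. cyber liability coverage $425,000 ≥ $375,000 → met
6. instrument calibration 56 days ago vs limit 60 → met
7. professional liability coverage $2,875,000 ≥ $2,800,000 → met
8. condition 'performs high-complexity testing' does not hold → requirement n/a → met
9. biosafety cabinet certification 244 days ago vs limit 270 → met
Not met: 4

4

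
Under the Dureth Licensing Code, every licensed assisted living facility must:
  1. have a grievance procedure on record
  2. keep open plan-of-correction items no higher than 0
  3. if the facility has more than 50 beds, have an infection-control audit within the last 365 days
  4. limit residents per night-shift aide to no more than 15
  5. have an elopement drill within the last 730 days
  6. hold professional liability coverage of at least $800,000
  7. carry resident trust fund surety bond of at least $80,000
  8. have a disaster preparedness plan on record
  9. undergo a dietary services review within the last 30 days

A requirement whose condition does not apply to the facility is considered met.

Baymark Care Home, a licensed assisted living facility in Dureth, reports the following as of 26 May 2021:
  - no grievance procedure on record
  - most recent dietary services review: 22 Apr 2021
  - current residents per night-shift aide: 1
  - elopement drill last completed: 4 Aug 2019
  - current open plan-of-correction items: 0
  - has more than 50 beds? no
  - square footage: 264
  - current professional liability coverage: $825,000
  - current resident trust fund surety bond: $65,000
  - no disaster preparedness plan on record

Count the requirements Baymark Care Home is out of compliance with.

4

1. grievance procedure absent → not met
2. open plan-of-correction items 0 ≤ 0 → met
3. condition 'has more than 50 beds' does not hold → requirement n/a → met
4. residents per night-shift aide 1 ≤ 15 → met
5. elopement drill 661 days ago vs limit 730 → met
6. professional liability coverage $825,000 ≥ $800,000 → met
7. resident trust fund surety bond $65,000 < $80,000 → not met
8. disaster preparedness plan absent → not met
9. dietary services review 34 days ago vs limit 30 → not met
Not met: 4 of 9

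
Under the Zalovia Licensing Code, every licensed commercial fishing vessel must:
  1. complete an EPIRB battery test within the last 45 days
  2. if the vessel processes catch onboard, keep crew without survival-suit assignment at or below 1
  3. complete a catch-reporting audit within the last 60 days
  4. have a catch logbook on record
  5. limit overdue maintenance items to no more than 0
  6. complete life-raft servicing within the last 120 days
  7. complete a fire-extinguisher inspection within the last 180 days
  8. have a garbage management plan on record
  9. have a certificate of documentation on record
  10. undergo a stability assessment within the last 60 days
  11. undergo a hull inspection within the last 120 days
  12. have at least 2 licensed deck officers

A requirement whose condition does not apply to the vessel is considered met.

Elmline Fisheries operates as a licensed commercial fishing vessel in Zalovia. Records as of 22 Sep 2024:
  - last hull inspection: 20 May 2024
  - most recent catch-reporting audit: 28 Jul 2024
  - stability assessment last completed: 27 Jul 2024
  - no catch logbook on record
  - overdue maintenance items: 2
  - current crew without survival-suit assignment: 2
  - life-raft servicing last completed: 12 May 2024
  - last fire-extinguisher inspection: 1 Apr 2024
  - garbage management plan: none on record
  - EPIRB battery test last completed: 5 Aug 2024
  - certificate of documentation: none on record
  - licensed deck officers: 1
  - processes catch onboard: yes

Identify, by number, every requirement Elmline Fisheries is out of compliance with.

1, 2, 4, 5, 6, 8, 9, 11, 12

1. EPIRB battery test 48 days ago vs limit 45 → not met
2. condition 'processes catch onboard' holds; crew without survival-suit assignment 2 > 1 → not met
3. catch-reporting audit 56 days ago vs limit 60 → met
4. catch logbook absent → not met
5. overdue maintenance items 2 > 0 → not met
6. life-raft servicing 133 days ago vs limit 120 → not met
7. fire-extinguisher inspection 174 days ago vs limit 180 → met
8. garbage management plan absent → not met
9. certificate of documentation absent → not met
10. stability assessment 57 days ago vs limit 60 → met
11. hull inspection 125 days ago vs limit 120 → not met
12. licensed deck officers 1 < 2 → not met
Not met: 1, 2, 4, 5, 6, 8, 9, 11, 12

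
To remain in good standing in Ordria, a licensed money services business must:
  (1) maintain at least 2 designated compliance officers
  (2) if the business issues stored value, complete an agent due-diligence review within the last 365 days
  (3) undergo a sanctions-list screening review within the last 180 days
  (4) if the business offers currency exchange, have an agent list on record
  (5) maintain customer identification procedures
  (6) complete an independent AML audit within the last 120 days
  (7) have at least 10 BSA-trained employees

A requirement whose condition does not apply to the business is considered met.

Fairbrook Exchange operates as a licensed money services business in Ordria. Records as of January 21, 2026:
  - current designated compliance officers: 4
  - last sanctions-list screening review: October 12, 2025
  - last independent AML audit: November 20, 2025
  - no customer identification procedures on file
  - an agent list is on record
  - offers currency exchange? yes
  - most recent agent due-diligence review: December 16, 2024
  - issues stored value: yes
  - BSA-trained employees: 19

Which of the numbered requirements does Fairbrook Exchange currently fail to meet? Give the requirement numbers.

1. designated compliance officers 4 ≥ 2 → met
2. condition 'issues stored value' holds; agent due-diligence review 401 days ago vs limit 365 → not met
3. sanctions-list screening review 101 days ago vs limit 180 → met
4. condition 'offers currency exchange' holds; agent list present → met
5. customer identification procedures absent → not met
6. independent AML audit 62 days ago vs limit 120 → met
7. BSA-trained employees 19 ≥ 10 → met
Not met: 2, 5

2, 5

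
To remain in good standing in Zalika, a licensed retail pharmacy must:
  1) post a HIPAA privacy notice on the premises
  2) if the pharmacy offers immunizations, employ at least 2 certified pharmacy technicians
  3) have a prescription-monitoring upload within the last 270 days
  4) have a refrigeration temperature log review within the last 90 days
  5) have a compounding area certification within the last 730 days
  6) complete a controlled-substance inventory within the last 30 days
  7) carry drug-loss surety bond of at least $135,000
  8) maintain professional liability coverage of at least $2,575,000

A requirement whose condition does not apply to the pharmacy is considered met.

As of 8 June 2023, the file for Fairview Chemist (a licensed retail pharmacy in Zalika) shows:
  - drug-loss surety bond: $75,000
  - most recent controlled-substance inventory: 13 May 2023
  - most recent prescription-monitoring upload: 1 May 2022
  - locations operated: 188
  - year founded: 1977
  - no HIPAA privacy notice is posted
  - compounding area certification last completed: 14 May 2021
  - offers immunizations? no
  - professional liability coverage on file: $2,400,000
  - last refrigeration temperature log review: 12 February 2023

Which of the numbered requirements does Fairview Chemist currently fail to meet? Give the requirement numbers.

1, 3, 4, 5, 7, 8

1. HIPAA privacy notice absent → not met
2. condition 'offers immunizations' does not hold → requirement n/a → met
3. prescription-monitoring upload 403 days ago vs limit 270 → not met
4. refrigeration temperature log review 116 days ago vs limit 90 → not met
5. compounding area certification 755 days ago vs limit 730 → not met
6. controlled-substance inventory 26 days ago vs limit 30 → met
7. drug-loss surety bond $75,000 < $135,000 → not met
8. professional liability coverage $2,400,000 < $2,575,000 → not met
Not met: 1, 3, 4, 5, 7, 8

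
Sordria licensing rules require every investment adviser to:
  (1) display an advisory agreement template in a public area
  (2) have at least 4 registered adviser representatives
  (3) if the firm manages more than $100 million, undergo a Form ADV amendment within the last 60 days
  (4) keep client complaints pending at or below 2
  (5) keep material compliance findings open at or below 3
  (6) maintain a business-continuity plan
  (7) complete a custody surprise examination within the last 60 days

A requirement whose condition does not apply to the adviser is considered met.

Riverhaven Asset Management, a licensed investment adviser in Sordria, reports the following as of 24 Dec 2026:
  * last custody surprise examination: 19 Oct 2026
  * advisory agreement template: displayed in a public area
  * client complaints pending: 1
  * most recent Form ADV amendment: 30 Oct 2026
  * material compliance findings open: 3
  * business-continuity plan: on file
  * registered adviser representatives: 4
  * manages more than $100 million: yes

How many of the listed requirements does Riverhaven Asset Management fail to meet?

1. advisory agreement template present → met
2. registered adviser representatives 4 ≥ 4 → met
3. condition 'manages more than $100 million' holds; Form ADV amendment 55 days ago vs limit 60 → met
4. client complaints pending 1 ≤ 2 → met
5. material compliance findings open 3 ≤ 3 → met
6. business-continuity plan present → met
7. custody surprise examination 66 days ago vs limit 60 → not met
Not met: 1 of 7

1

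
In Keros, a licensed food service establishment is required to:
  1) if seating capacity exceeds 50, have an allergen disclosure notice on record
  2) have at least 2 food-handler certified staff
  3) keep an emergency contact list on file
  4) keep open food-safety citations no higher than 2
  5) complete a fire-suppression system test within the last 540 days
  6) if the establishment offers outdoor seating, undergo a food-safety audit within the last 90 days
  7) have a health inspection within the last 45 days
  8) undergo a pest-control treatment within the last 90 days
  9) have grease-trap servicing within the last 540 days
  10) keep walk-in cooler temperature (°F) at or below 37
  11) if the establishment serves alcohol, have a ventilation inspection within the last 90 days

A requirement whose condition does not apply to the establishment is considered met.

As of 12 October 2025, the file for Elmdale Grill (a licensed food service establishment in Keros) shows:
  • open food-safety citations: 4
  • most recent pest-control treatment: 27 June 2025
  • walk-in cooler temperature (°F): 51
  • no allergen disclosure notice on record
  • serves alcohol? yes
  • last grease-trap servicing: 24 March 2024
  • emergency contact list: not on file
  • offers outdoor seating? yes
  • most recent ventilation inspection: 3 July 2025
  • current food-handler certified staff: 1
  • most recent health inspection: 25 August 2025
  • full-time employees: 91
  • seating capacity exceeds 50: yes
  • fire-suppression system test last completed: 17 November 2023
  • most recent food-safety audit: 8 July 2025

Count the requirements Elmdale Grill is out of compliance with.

1. condition 'seating capacity exceeds 50' holds; allergen disclosure notice absent → not met
2. food-handler certified staff 1 < 2 → not met
3. emergency contact list absent → not met
4. open food-safety citations 4 > 2 → not met
5. fire-suppression system test 695 days ago vs limit 540 → not met
6. condition 'offers outdoor seating' holds; food-safety audit 96 days ago vs limit 90 → not met
7. health inspection 48 days ago vs limit 45 → not met
8. pest-control treatment 107 days ago vs limit 90 → not met
9. grease-trap servicing 567 days ago vs limit 540 → not met
10. walk-in cooler temperature (°F) 51 > 37 → not met
11. condition 'serves alcohol' holds; ventilation inspection 101 days ago vs limit 90 → not met
Not met: 11 of 11

11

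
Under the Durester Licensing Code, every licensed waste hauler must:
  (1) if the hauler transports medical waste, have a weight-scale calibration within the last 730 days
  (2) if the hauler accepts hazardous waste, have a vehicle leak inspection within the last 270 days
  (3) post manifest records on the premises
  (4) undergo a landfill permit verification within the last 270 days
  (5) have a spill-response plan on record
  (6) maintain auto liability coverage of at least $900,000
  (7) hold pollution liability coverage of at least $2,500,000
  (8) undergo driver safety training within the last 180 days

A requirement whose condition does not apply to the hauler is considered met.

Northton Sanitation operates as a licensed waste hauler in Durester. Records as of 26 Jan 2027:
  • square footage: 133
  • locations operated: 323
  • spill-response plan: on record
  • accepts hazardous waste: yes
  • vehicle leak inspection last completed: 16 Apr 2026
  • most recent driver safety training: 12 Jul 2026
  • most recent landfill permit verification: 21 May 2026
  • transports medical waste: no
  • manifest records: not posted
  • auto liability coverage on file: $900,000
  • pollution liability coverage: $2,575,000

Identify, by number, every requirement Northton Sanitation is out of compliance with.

1. condition 'transports medical waste' does not hold → requirement n/a → met
2. condition 'accepts hazardous waste' holds; vehicle leak inspection 285 days ago vs limit 270 → not met
3. manifest records absent → not met
4. landfill permit verification 250 days ago vs limit 270 → met
5. spill-response plan present → met
6. auto liability coverage $900,000 ≥ $900,000 → met
7. pollution liability coverage $2,575,000 ≥ $2,500,000 → met
8. driver safety training 198 days ago vs limit 180 → not met
Not met: 2, 3, 8

2, 3, 8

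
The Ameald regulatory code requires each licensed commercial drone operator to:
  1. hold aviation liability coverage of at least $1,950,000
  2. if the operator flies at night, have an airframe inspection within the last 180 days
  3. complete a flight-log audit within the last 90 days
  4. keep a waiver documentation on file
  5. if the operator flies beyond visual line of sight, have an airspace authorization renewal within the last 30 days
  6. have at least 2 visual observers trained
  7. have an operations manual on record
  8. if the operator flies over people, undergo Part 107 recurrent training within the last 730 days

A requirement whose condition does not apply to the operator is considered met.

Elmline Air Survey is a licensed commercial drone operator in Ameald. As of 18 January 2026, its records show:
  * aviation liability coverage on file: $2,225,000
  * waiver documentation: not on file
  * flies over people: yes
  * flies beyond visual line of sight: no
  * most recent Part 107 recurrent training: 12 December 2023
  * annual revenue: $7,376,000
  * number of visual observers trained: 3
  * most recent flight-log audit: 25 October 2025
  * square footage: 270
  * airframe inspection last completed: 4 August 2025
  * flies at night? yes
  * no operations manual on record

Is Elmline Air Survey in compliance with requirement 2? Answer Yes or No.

2. condition 'flies at night' holds; airframe inspection 167 days ago vs limit 180 → met

Yes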